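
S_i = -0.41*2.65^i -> [-0.41, -1.09, -2.88, -7.63, -20.22]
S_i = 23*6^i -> [23, 138, 828, 4968, 29808]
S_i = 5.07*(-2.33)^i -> [5.07, -11.81, 27.52, -64.13, 149.43]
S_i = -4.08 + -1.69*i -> [-4.08, -5.77, -7.46, -9.15, -10.84]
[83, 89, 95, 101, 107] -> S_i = 83 + 6*i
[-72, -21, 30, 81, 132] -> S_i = -72 + 51*i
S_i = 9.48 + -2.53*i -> [9.48, 6.95, 4.42, 1.89, -0.64]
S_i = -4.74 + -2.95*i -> [-4.74, -7.69, -10.64, -13.59, -16.54]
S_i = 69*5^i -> [69, 345, 1725, 8625, 43125]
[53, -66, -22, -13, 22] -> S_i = Random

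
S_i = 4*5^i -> [4, 20, 100, 500, 2500]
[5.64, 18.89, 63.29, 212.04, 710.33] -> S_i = 5.64*3.35^i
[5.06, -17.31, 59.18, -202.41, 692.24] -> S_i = 5.06*(-3.42)^i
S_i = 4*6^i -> [4, 24, 144, 864, 5184]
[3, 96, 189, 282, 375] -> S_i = 3 + 93*i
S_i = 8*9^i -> [8, 72, 648, 5832, 52488]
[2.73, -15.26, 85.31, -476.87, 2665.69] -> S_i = 2.73*(-5.59)^i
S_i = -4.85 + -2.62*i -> [-4.85, -7.47, -10.09, -12.71, -15.33]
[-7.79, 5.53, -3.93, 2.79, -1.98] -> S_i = -7.79*(-0.71)^i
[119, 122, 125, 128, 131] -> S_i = 119 + 3*i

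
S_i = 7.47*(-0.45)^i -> [7.47, -3.36, 1.51, -0.68, 0.31]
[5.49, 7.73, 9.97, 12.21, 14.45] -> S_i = 5.49 + 2.24*i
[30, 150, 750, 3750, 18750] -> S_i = 30*5^i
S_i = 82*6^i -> [82, 492, 2952, 17712, 106272]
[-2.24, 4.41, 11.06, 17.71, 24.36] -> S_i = -2.24 + 6.65*i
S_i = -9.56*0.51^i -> [-9.56, -4.88, -2.49, -1.27, -0.65]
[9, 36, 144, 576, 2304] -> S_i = 9*4^i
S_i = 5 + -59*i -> [5, -54, -113, -172, -231]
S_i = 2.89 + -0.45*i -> [2.89, 2.44, 1.99, 1.54, 1.09]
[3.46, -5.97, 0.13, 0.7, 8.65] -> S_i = Random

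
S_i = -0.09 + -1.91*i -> [-0.09, -2.0, -3.91, -5.82, -7.73]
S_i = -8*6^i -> [-8, -48, -288, -1728, -10368]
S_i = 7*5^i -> [7, 35, 175, 875, 4375]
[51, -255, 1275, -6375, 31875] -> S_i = 51*-5^i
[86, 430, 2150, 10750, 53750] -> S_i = 86*5^i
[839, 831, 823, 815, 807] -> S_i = 839 + -8*i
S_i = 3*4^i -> [3, 12, 48, 192, 768]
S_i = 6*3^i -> [6, 18, 54, 162, 486]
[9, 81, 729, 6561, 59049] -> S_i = 9*9^i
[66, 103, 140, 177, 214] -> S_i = 66 + 37*i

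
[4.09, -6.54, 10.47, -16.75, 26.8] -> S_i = 4.09*(-1.60)^i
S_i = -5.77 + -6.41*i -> [-5.77, -12.18, -18.59, -25.0, -31.41]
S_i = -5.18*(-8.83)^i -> [-5.18, 45.74, -403.88, 3566.25, -31489.99]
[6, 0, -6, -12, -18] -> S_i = 6 + -6*i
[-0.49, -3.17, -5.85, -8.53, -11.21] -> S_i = -0.49 + -2.68*i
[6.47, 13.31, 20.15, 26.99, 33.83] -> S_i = 6.47 + 6.84*i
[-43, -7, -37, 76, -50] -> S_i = Random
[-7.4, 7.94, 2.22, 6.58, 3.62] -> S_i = Random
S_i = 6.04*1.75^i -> [6.04, 10.57, 18.5, 32.37, 56.65]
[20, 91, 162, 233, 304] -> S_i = 20 + 71*i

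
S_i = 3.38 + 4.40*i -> [3.38, 7.78, 12.18, 16.58, 20.98]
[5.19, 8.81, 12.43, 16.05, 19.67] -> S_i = 5.19 + 3.62*i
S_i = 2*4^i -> [2, 8, 32, 128, 512]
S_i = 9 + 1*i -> [9, 10, 11, 12, 13]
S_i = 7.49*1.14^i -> [7.49, 8.54, 9.73, 11.1, 12.65]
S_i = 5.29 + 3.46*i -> [5.29, 8.75, 12.21, 15.67, 19.13]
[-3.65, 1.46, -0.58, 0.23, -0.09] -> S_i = -3.65*(-0.40)^i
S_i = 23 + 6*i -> [23, 29, 35, 41, 47]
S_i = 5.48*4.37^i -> [5.48, 23.95, 104.65, 457.32, 1998.51]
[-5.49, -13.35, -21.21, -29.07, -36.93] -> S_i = -5.49 + -7.86*i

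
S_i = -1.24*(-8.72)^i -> [-1.24, 10.81, -94.29, 822.19, -7169.48]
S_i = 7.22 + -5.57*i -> [7.22, 1.65, -3.92, -9.49, -15.06]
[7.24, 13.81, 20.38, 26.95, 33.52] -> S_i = 7.24 + 6.57*i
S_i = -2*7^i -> [-2, -14, -98, -686, -4802]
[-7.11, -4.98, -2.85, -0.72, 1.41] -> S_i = -7.11 + 2.13*i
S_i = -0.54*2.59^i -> [-0.54, -1.4, -3.62, -9.38, -24.3]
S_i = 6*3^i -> [6, 18, 54, 162, 486]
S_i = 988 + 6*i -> [988, 994, 1000, 1006, 1012]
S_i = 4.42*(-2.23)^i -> [4.42, -9.86, 21.98, -49.02, 109.31]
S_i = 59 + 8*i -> [59, 67, 75, 83, 91]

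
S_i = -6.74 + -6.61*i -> [-6.74, -13.35, -19.96, -26.57, -33.18]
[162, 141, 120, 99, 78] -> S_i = 162 + -21*i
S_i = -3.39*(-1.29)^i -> [-3.39, 4.37, -5.64, 7.28, -9.39]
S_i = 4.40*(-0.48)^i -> [4.4, -2.11, 1.01, -0.49, 0.23]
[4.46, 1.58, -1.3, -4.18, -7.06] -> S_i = 4.46 + -2.88*i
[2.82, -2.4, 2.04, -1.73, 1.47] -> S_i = 2.82*(-0.85)^i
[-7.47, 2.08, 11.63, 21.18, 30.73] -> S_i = -7.47 + 9.55*i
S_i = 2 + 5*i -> [2, 7, 12, 17, 22]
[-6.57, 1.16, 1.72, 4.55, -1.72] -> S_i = Random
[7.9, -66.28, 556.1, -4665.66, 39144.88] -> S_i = 7.90*(-8.39)^i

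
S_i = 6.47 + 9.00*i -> [6.47, 15.47, 24.47, 33.47, 42.47]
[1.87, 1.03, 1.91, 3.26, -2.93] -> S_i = Random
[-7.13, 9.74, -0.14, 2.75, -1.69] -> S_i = Random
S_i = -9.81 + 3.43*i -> [-9.81, -6.38, -2.95, 0.48, 3.91]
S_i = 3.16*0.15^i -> [3.16, 0.47, 0.07, 0.01, 0.0]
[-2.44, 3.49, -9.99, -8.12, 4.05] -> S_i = Random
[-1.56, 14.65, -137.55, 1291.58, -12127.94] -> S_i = -1.56*(-9.39)^i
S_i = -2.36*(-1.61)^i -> [-2.36, 3.8, -6.12, 9.85, -15.86]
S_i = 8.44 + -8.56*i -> [8.44, -0.12, -8.68, -17.24, -25.8]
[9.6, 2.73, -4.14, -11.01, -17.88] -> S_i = 9.60 + -6.87*i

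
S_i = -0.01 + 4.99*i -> [-0.01, 4.98, 9.97, 14.96, 19.95]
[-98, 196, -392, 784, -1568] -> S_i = -98*-2^i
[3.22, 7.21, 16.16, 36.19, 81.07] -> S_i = 3.22*2.24^i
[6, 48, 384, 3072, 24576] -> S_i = 6*8^i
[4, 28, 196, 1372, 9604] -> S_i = 4*7^i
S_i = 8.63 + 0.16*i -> [8.63, 8.79, 8.95, 9.11, 9.27]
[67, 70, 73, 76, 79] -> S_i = 67 + 3*i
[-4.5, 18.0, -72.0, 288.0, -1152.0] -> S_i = -4.50*(-4.00)^i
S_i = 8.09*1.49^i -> [8.09, 12.05, 17.96, 26.76, 39.87]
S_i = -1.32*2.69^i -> [-1.32, -3.55, -9.55, -25.69, -69.12]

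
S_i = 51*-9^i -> [51, -459, 4131, -37179, 334611]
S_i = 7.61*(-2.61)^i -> [7.61, -19.86, 51.84, -135.3, 353.14]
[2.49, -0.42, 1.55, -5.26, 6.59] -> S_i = Random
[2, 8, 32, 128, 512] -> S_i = 2*4^i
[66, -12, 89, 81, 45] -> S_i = Random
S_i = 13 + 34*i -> [13, 47, 81, 115, 149]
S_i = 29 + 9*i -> [29, 38, 47, 56, 65]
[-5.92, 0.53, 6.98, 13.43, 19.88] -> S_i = -5.92 + 6.45*i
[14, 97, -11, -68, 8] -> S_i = Random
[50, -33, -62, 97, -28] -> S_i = Random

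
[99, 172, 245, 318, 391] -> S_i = 99 + 73*i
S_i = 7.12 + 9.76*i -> [7.12, 16.88, 26.64, 36.4, 46.16]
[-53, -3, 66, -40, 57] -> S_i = Random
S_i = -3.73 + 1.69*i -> [-3.73, -2.04, -0.35, 1.34, 3.03]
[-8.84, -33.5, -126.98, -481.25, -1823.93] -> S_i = -8.84*3.79^i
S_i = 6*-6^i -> [6, -36, 216, -1296, 7776]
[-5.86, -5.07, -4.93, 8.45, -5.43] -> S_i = Random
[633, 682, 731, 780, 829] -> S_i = 633 + 49*i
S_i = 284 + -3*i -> [284, 281, 278, 275, 272]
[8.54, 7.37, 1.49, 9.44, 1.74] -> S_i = Random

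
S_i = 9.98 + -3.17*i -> [9.98, 6.81, 3.64, 0.47, -2.7]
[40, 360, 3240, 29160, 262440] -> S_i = 40*9^i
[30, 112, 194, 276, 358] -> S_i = 30 + 82*i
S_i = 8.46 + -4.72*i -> [8.46, 3.74, -0.98, -5.7, -10.42]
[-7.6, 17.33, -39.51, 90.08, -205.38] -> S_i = -7.60*(-2.28)^i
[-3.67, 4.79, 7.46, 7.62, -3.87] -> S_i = Random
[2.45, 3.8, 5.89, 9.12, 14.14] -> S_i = 2.45*1.55^i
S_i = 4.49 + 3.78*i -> [4.49, 8.27, 12.05, 15.83, 19.61]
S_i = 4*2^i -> [4, 8, 16, 32, 64]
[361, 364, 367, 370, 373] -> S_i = 361 + 3*i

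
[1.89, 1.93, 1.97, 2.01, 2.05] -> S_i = 1.89*1.02^i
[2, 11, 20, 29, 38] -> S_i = 2 + 9*i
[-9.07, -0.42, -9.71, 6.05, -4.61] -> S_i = Random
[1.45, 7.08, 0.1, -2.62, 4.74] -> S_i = Random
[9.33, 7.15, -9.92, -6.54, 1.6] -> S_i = Random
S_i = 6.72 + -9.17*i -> [6.72, -2.45, -11.62, -20.79, -29.96]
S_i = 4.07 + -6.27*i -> [4.07, -2.2, -8.47, -14.74, -21.01]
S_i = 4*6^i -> [4, 24, 144, 864, 5184]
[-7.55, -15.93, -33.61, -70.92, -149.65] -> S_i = -7.55*2.11^i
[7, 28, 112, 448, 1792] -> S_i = 7*4^i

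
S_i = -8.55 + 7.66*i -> [-8.55, -0.89, 6.77, 14.43, 22.09]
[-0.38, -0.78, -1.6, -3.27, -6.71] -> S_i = -0.38*2.05^i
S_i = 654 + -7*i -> [654, 647, 640, 633, 626]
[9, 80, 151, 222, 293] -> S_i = 9 + 71*i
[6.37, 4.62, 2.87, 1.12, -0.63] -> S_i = 6.37 + -1.75*i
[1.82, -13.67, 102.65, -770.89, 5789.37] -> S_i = 1.82*(-7.51)^i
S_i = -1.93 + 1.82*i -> [-1.93, -0.11, 1.71, 3.53, 5.35]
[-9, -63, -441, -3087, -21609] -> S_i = -9*7^i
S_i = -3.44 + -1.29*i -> [-3.44, -4.73, -6.02, -7.31, -8.6]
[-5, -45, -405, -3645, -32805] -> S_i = -5*9^i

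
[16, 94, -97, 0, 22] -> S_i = Random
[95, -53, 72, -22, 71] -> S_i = Random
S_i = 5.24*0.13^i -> [5.24, 0.68, 0.09, 0.01, 0.0]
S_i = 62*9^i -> [62, 558, 5022, 45198, 406782]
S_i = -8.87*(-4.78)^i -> [-8.87, 42.4, -202.67, 968.74, -4630.58]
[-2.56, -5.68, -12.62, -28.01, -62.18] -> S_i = -2.56*2.22^i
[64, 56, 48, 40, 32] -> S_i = 64 + -8*i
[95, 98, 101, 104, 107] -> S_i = 95 + 3*i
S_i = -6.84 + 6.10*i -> [-6.84, -0.74, 5.36, 11.46, 17.56]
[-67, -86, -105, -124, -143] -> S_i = -67 + -19*i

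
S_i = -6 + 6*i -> [-6, 0, 6, 12, 18]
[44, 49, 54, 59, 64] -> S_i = 44 + 5*i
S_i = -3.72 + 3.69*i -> [-3.72, -0.03, 3.66, 7.35, 11.04]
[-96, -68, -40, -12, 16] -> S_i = -96 + 28*i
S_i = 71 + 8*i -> [71, 79, 87, 95, 103]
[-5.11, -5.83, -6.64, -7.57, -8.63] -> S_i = -5.11*1.14^i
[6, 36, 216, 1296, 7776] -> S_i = 6*6^i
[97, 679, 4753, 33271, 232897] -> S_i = 97*7^i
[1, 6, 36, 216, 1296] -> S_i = 1*6^i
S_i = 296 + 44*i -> [296, 340, 384, 428, 472]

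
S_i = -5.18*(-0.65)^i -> [-5.18, 3.37, -2.19, 1.42, -0.92]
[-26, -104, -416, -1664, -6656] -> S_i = -26*4^i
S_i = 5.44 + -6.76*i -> [5.44, -1.32, -8.08, -14.84, -21.6]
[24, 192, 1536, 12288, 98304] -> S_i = 24*8^i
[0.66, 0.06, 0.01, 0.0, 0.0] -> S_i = 0.66*0.09^i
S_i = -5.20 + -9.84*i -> [-5.2, -15.04, -24.88, -34.72, -44.56]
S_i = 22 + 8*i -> [22, 30, 38, 46, 54]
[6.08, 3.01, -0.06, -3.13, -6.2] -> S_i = 6.08 + -3.07*i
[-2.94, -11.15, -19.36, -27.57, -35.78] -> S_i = -2.94 + -8.21*i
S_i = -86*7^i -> [-86, -602, -4214, -29498, -206486]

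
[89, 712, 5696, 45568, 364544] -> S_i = 89*8^i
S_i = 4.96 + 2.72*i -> [4.96, 7.68, 10.4, 13.12, 15.84]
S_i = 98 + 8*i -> [98, 106, 114, 122, 130]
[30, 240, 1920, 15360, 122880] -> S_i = 30*8^i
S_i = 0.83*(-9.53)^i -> [0.83, -7.91, 75.38, -718.38, 6846.2]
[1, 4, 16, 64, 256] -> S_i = 1*4^i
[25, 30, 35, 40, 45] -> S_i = 25 + 5*i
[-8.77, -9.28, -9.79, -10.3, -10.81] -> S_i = -8.77 + -0.51*i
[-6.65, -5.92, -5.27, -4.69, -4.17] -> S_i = -6.65*0.89^i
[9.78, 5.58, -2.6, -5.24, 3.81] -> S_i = Random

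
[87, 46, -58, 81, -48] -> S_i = Random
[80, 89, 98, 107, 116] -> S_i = 80 + 9*i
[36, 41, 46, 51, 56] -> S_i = 36 + 5*i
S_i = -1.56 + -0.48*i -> [-1.56, -2.04, -2.52, -3.0, -3.48]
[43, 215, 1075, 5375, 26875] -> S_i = 43*5^i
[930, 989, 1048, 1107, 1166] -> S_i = 930 + 59*i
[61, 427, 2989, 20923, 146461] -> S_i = 61*7^i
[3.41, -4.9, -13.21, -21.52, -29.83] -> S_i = 3.41 + -8.31*i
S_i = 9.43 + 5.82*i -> [9.43, 15.25, 21.07, 26.89, 32.71]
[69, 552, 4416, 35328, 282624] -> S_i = 69*8^i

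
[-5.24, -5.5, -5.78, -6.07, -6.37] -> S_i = -5.24*1.05^i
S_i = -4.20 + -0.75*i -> [-4.2, -4.95, -5.7, -6.45, -7.2]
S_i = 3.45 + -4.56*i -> [3.45, -1.11, -5.67, -10.23, -14.79]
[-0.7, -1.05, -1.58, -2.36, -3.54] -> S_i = -0.70*1.50^i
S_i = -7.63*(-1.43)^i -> [-7.63, 10.91, -15.6, 22.31, -31.91]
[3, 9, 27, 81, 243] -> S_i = 3*3^i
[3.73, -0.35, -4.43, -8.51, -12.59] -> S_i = 3.73 + -4.08*i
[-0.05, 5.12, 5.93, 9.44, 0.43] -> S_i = Random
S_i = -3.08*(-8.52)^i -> [-3.08, 26.24, -223.58, 1904.89, -16229.65]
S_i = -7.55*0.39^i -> [-7.55, -2.94, -1.15, -0.45, -0.17]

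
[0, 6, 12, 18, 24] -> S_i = 0 + 6*i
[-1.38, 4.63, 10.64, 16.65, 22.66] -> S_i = -1.38 + 6.01*i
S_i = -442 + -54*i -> [-442, -496, -550, -604, -658]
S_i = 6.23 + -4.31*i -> [6.23, 1.92, -2.39, -6.7, -11.01]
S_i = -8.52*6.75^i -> [-8.52, -57.51, -388.19, -2620.3, -17687.02]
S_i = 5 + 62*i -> [5, 67, 129, 191, 253]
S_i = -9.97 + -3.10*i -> [-9.97, -13.07, -16.17, -19.27, -22.37]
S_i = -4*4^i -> [-4, -16, -64, -256, -1024]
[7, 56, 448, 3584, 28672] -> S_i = 7*8^i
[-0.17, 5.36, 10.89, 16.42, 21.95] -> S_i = -0.17 + 5.53*i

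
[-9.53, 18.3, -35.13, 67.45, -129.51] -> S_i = -9.53*(-1.92)^i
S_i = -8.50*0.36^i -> [-8.5, -3.06, -1.1, -0.4, -0.14]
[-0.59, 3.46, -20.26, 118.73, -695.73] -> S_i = -0.59*(-5.86)^i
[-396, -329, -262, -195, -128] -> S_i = -396 + 67*i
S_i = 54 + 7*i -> [54, 61, 68, 75, 82]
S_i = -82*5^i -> [-82, -410, -2050, -10250, -51250]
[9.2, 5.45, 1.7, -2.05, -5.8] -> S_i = 9.20 + -3.75*i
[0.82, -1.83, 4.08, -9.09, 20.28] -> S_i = 0.82*(-2.23)^i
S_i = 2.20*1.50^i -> [2.2, 3.3, 4.95, 7.43, 11.14]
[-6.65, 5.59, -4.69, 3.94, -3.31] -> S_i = -6.65*(-0.84)^i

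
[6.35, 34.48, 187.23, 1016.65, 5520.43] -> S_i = 6.35*5.43^i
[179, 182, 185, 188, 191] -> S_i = 179 + 3*i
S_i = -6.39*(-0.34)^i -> [-6.39, 2.17, -0.74, 0.25, -0.09]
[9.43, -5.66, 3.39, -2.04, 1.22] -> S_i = 9.43*(-0.60)^i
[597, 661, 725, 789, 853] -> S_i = 597 + 64*i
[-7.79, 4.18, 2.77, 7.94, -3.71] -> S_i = Random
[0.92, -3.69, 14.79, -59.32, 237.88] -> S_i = 0.92*(-4.01)^i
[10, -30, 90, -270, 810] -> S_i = 10*-3^i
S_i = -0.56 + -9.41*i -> [-0.56, -9.97, -19.38, -28.79, -38.2]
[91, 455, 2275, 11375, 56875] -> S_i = 91*5^i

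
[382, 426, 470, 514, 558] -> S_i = 382 + 44*i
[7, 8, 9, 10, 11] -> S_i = 7 + 1*i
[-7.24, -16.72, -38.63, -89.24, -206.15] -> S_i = -7.24*2.31^i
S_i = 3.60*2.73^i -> [3.6, 9.83, 26.83, 73.25, 199.96]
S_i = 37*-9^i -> [37, -333, 2997, -26973, 242757]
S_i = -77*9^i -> [-77, -693, -6237, -56133, -505197]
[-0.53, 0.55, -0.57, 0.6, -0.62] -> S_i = -0.53*(-1.04)^i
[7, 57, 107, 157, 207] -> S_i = 7 + 50*i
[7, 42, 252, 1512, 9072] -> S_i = 7*6^i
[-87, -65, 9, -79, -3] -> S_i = Random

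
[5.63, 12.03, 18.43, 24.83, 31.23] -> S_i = 5.63 + 6.40*i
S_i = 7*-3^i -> [7, -21, 63, -189, 567]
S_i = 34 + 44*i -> [34, 78, 122, 166, 210]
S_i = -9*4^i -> [-9, -36, -144, -576, -2304]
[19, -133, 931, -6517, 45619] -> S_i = 19*-7^i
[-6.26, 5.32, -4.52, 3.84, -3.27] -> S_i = -6.26*(-0.85)^i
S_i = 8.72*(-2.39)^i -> [8.72, -20.84, 49.81, -119.04, 284.52]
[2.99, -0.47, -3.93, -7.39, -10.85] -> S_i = 2.99 + -3.46*i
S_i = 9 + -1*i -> [9, 8, 7, 6, 5]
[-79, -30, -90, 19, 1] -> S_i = Random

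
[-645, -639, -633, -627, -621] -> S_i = -645 + 6*i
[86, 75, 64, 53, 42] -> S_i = 86 + -11*i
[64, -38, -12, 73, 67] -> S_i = Random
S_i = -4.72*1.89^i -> [-4.72, -8.92, -16.86, -31.87, -60.23]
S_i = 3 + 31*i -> [3, 34, 65, 96, 127]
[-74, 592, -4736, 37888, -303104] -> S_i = -74*-8^i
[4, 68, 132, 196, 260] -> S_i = 4 + 64*i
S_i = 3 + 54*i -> [3, 57, 111, 165, 219]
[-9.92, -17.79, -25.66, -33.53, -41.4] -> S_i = -9.92 + -7.87*i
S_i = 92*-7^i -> [92, -644, 4508, -31556, 220892]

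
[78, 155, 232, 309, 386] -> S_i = 78 + 77*i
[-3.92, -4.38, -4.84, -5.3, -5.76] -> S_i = -3.92 + -0.46*i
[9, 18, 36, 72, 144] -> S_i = 9*2^i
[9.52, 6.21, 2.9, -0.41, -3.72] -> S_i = 9.52 + -3.31*i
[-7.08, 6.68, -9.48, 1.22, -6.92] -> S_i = Random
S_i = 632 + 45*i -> [632, 677, 722, 767, 812]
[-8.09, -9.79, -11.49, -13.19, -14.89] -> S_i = -8.09 + -1.70*i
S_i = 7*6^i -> [7, 42, 252, 1512, 9072]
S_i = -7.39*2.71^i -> [-7.39, -20.03, -54.27, -147.08, -398.59]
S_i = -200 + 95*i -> [-200, -105, -10, 85, 180]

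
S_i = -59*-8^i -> [-59, 472, -3776, 30208, -241664]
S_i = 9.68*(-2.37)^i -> [9.68, -22.94, 54.37, -128.86, 305.4]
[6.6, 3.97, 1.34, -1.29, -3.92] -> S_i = 6.60 + -2.63*i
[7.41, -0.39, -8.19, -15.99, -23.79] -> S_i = 7.41 + -7.80*i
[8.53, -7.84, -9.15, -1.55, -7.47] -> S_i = Random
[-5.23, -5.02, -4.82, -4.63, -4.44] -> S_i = -5.23*0.96^i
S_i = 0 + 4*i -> [0, 4, 8, 12, 16]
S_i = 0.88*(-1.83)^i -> [0.88, -1.61, 2.95, -5.39, 9.87]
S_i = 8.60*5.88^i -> [8.6, 50.57, 297.34, 1748.36, 10280.35]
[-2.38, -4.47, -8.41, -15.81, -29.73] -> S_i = -2.38*1.88^i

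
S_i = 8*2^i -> [8, 16, 32, 64, 128]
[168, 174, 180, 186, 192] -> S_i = 168 + 6*i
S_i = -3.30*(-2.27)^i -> [-3.3, 7.49, -17.0, 38.6, -87.62]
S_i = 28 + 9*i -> [28, 37, 46, 55, 64]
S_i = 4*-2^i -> [4, -8, 16, -32, 64]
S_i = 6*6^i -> [6, 36, 216, 1296, 7776]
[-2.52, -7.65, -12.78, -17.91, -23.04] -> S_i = -2.52 + -5.13*i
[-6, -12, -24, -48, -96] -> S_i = -6*2^i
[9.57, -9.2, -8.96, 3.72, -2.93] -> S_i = Random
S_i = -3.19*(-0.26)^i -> [-3.19, 0.83, -0.22, 0.06, -0.01]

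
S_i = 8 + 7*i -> [8, 15, 22, 29, 36]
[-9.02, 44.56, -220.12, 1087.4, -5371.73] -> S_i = -9.02*(-4.94)^i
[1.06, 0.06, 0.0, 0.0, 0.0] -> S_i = 1.06*0.06^i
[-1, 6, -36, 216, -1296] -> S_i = -1*-6^i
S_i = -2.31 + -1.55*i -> [-2.31, -3.86, -5.41, -6.96, -8.51]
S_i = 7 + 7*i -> [7, 14, 21, 28, 35]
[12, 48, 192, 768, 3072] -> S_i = 12*4^i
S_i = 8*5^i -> [8, 40, 200, 1000, 5000]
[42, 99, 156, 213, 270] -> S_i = 42 + 57*i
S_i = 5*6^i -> [5, 30, 180, 1080, 6480]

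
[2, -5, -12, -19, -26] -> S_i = 2 + -7*i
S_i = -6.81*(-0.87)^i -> [-6.81, 5.92, -5.15, 4.48, -3.9]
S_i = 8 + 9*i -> [8, 17, 26, 35, 44]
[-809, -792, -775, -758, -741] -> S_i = -809 + 17*i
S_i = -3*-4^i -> [-3, 12, -48, 192, -768]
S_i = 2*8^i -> [2, 16, 128, 1024, 8192]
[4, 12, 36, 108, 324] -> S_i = 4*3^i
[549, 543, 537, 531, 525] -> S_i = 549 + -6*i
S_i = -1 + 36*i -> [-1, 35, 71, 107, 143]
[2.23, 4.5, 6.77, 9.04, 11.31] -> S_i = 2.23 + 2.27*i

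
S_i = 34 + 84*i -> [34, 118, 202, 286, 370]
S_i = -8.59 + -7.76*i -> [-8.59, -16.35, -24.11, -31.87, -39.63]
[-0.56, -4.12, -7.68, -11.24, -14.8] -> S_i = -0.56 + -3.56*i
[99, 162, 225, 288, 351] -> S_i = 99 + 63*i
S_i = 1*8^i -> [1, 8, 64, 512, 4096]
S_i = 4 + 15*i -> [4, 19, 34, 49, 64]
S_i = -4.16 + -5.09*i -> [-4.16, -9.25, -14.34, -19.43, -24.52]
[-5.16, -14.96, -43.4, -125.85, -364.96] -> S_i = -5.16*2.90^i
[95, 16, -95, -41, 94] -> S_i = Random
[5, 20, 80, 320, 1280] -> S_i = 5*4^i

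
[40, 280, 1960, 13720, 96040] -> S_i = 40*7^i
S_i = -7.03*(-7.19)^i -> [-7.03, 50.55, -363.42, 2613.02, -18787.58]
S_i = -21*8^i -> [-21, -168, -1344, -10752, -86016]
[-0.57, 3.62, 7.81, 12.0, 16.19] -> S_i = -0.57 + 4.19*i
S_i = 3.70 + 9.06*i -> [3.7, 12.76, 21.82, 30.88, 39.94]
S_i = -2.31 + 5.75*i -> [-2.31, 3.44, 9.19, 14.94, 20.69]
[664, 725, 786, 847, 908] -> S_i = 664 + 61*i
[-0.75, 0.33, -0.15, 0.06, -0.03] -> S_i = -0.75*(-0.44)^i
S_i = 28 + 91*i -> [28, 119, 210, 301, 392]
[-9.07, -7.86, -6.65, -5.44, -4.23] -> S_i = -9.07 + 1.21*i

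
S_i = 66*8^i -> [66, 528, 4224, 33792, 270336]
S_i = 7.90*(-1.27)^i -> [7.9, -10.03, 12.74, -16.18, 20.55]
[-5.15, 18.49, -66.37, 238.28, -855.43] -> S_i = -5.15*(-3.59)^i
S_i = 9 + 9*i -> [9, 18, 27, 36, 45]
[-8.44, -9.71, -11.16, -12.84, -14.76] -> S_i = -8.44*1.15^i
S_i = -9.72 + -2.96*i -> [-9.72, -12.68, -15.64, -18.6, -21.56]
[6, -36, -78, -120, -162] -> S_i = 6 + -42*i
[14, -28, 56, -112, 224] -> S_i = 14*-2^i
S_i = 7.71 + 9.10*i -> [7.71, 16.81, 25.91, 35.01, 44.11]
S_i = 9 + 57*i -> [9, 66, 123, 180, 237]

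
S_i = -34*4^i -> [-34, -136, -544, -2176, -8704]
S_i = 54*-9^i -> [54, -486, 4374, -39366, 354294]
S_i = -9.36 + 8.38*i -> [-9.36, -0.98, 7.4, 15.78, 24.16]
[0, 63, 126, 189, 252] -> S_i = 0 + 63*i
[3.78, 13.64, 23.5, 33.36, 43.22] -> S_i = 3.78 + 9.86*i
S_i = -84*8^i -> [-84, -672, -5376, -43008, -344064]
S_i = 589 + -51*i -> [589, 538, 487, 436, 385]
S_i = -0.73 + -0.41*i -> [-0.73, -1.14, -1.55, -1.96, -2.37]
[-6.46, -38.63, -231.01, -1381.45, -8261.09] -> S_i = -6.46*5.98^i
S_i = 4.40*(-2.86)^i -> [4.4, -12.58, 35.99, -102.93, 294.39]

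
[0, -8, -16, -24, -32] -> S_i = 0 + -8*i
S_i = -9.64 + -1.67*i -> [-9.64, -11.31, -12.98, -14.65, -16.32]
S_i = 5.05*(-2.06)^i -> [5.05, -10.4, 21.43, -44.15, 90.94]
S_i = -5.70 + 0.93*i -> [-5.7, -4.77, -3.84, -2.91, -1.98]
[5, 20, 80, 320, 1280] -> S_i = 5*4^i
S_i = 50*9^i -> [50, 450, 4050, 36450, 328050]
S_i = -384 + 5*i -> [-384, -379, -374, -369, -364]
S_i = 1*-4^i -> [1, -4, 16, -64, 256]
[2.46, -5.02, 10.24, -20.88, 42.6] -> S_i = 2.46*(-2.04)^i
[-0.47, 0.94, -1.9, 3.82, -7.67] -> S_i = -0.47*(-2.01)^i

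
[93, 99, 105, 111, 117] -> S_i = 93 + 6*i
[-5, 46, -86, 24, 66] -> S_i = Random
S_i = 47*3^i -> [47, 141, 423, 1269, 3807]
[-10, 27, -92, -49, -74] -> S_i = Random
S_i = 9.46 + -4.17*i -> [9.46, 5.29, 1.12, -3.05, -7.22]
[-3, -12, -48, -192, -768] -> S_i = -3*4^i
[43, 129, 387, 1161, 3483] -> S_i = 43*3^i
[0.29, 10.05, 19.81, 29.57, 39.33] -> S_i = 0.29 + 9.76*i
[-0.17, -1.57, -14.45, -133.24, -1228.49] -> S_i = -0.17*9.22^i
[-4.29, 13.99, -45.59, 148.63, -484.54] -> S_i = -4.29*(-3.26)^i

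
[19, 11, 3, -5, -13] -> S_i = 19 + -8*i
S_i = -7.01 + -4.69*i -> [-7.01, -11.7, -16.39, -21.08, -25.77]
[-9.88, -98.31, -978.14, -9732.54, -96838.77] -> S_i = -9.88*9.95^i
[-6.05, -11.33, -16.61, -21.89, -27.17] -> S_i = -6.05 + -5.28*i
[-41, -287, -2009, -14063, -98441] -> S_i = -41*7^i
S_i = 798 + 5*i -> [798, 803, 808, 813, 818]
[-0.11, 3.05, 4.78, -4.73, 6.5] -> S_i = Random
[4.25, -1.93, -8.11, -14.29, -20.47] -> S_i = 4.25 + -6.18*i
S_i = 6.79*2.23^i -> [6.79, 15.14, 33.77, 75.3, 167.91]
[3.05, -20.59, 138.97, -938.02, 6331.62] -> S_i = 3.05*(-6.75)^i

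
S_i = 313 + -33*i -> [313, 280, 247, 214, 181]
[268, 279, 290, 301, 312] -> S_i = 268 + 11*i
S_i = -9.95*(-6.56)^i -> [-9.95, 65.27, -428.18, 2808.89, -18426.31]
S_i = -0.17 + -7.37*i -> [-0.17, -7.54, -14.91, -22.28, -29.65]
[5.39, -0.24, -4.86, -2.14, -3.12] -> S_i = Random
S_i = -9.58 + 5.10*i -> [-9.58, -4.48, 0.62, 5.72, 10.82]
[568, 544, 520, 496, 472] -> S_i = 568 + -24*i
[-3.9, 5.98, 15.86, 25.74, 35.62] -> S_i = -3.90 + 9.88*i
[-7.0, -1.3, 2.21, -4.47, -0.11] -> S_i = Random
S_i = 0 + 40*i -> [0, 40, 80, 120, 160]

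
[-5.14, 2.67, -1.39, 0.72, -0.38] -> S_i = -5.14*(-0.52)^i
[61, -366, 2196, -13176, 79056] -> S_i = 61*-6^i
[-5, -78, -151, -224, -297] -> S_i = -5 + -73*i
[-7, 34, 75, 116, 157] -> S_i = -7 + 41*i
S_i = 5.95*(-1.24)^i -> [5.95, -7.38, 9.15, -11.34, 14.07]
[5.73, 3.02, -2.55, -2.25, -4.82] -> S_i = Random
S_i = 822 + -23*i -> [822, 799, 776, 753, 730]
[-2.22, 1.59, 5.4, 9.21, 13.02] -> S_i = -2.22 + 3.81*i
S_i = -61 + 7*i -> [-61, -54, -47, -40, -33]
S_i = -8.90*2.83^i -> [-8.9, -25.19, -71.28, -201.72, -570.87]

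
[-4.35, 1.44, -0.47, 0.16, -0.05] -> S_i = -4.35*(-0.33)^i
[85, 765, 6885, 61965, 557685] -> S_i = 85*9^i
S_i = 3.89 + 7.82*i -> [3.89, 11.71, 19.53, 27.35, 35.17]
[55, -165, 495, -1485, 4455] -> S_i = 55*-3^i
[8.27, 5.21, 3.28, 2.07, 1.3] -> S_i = 8.27*0.63^i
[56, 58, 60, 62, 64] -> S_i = 56 + 2*i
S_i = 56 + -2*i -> [56, 54, 52, 50, 48]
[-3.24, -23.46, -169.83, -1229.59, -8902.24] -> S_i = -3.24*7.24^i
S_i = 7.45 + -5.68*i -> [7.45, 1.77, -3.91, -9.59, -15.27]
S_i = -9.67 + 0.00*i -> [-9.67, -9.67, -9.67, -9.67, -9.67]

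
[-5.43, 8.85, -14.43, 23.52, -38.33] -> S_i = -5.43*(-1.63)^i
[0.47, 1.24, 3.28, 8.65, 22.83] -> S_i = 0.47*2.64^i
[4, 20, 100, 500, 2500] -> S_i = 4*5^i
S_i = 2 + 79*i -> [2, 81, 160, 239, 318]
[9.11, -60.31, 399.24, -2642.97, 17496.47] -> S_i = 9.11*(-6.62)^i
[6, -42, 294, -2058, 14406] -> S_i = 6*-7^i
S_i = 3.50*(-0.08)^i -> [3.5, -0.28, 0.02, -0.0, 0.0]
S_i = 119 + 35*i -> [119, 154, 189, 224, 259]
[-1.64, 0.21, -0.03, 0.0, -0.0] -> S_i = -1.64*(-0.13)^i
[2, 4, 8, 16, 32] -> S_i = 2*2^i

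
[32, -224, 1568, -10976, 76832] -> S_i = 32*-7^i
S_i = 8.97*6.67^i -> [8.97, 59.83, 399.07, 2661.77, 17753.98]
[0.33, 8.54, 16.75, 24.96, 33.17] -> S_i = 0.33 + 8.21*i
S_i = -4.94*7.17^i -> [-4.94, -35.42, -253.96, -1820.89, -13055.8]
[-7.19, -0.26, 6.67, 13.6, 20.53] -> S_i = -7.19 + 6.93*i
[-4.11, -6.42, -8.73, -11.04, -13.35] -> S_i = -4.11 + -2.31*i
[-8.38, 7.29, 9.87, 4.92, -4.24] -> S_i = Random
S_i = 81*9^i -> [81, 729, 6561, 59049, 531441]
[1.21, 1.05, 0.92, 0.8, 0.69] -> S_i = 1.21*0.87^i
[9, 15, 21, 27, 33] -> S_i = 9 + 6*i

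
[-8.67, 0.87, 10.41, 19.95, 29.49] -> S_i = -8.67 + 9.54*i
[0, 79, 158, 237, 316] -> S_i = 0 + 79*i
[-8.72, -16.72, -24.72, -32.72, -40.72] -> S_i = -8.72 + -8.00*i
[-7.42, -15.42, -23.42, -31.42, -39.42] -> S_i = -7.42 + -8.00*i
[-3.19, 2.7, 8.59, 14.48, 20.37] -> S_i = -3.19 + 5.89*i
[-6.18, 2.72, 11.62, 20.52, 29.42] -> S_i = -6.18 + 8.90*i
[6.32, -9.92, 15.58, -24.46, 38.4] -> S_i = 6.32*(-1.57)^i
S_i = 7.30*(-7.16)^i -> [7.3, -52.27, 374.24, -2679.55, 19185.58]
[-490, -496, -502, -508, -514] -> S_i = -490 + -6*i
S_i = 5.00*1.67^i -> [5.0, 8.35, 13.94, 23.29, 38.89]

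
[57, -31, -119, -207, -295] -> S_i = 57 + -88*i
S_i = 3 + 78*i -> [3, 81, 159, 237, 315]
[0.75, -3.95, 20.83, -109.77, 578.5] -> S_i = 0.75*(-5.27)^i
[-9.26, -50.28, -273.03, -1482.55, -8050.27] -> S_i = -9.26*5.43^i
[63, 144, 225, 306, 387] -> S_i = 63 + 81*i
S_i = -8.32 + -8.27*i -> [-8.32, -16.59, -24.86, -33.13, -41.4]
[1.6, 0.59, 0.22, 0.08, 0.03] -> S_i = 1.60*0.37^i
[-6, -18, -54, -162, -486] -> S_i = -6*3^i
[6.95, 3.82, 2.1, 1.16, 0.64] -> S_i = 6.95*0.55^i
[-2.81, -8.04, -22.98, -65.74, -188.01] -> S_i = -2.81*2.86^i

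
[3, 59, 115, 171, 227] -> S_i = 3 + 56*i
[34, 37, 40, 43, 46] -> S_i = 34 + 3*i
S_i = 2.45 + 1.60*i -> [2.45, 4.05, 5.65, 7.25, 8.85]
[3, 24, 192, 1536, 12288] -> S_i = 3*8^i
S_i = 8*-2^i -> [8, -16, 32, -64, 128]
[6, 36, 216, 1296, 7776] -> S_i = 6*6^i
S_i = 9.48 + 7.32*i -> [9.48, 16.8, 24.12, 31.44, 38.76]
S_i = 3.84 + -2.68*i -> [3.84, 1.16, -1.52, -4.2, -6.88]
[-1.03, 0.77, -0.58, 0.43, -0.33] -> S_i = -1.03*(-0.75)^i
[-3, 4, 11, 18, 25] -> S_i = -3 + 7*i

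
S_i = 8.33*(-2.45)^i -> [8.33, -20.41, 50.0, -122.5, 300.13]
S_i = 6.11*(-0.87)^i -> [6.11, -5.32, 4.62, -4.02, 3.5]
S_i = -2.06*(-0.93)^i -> [-2.06, 1.92, -1.78, 1.66, -1.54]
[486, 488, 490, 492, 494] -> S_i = 486 + 2*i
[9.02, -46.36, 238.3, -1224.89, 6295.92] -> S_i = 9.02*(-5.14)^i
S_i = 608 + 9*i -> [608, 617, 626, 635, 644]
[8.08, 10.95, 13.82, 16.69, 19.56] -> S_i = 8.08 + 2.87*i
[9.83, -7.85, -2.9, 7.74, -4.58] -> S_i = Random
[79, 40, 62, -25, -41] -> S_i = Random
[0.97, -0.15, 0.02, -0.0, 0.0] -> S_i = 0.97*(-0.15)^i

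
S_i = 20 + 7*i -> [20, 27, 34, 41, 48]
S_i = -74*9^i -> [-74, -666, -5994, -53946, -485514]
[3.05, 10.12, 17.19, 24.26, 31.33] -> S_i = 3.05 + 7.07*i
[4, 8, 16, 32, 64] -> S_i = 4*2^i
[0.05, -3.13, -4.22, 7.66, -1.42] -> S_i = Random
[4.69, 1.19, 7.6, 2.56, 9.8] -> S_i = Random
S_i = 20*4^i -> [20, 80, 320, 1280, 5120]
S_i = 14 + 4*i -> [14, 18, 22, 26, 30]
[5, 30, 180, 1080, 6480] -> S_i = 5*6^i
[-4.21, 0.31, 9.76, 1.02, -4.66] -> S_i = Random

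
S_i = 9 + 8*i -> [9, 17, 25, 33, 41]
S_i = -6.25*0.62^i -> [-6.25, -3.88, -2.4, -1.49, -0.92]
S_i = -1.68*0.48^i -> [-1.68, -0.81, -0.39, -0.19, -0.09]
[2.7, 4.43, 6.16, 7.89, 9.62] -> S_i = 2.70 + 1.73*i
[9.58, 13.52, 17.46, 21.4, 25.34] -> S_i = 9.58 + 3.94*i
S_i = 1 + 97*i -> [1, 98, 195, 292, 389]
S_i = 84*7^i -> [84, 588, 4116, 28812, 201684]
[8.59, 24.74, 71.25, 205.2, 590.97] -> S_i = 8.59*2.88^i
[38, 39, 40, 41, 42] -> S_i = 38 + 1*i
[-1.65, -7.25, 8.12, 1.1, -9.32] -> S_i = Random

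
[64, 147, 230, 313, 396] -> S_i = 64 + 83*i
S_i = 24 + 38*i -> [24, 62, 100, 138, 176]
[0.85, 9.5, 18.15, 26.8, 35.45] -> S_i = 0.85 + 8.65*i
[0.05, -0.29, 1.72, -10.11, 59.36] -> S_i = 0.05*(-5.87)^i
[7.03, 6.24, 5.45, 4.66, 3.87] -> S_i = 7.03 + -0.79*i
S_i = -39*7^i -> [-39, -273, -1911, -13377, -93639]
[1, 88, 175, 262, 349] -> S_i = 1 + 87*i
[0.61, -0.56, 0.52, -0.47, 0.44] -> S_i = 0.61*(-0.92)^i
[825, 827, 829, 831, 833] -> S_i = 825 + 2*i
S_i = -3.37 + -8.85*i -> [-3.37, -12.22, -21.07, -29.92, -38.77]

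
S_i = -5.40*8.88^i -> [-5.4, -47.95, -425.81, -3781.23, -33577.29]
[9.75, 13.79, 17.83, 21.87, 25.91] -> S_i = 9.75 + 4.04*i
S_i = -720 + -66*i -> [-720, -786, -852, -918, -984]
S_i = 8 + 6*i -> [8, 14, 20, 26, 32]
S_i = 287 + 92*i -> [287, 379, 471, 563, 655]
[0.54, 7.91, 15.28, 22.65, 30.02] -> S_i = 0.54 + 7.37*i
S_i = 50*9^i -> [50, 450, 4050, 36450, 328050]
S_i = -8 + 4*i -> [-8, -4, 0, 4, 8]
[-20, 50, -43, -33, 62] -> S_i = Random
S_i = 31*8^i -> [31, 248, 1984, 15872, 126976]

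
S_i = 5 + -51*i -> [5, -46, -97, -148, -199]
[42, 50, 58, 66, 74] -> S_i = 42 + 8*i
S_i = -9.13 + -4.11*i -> [-9.13, -13.24, -17.35, -21.46, -25.57]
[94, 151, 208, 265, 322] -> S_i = 94 + 57*i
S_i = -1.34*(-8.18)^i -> [-1.34, 10.96, -89.66, 733.44, -5999.54]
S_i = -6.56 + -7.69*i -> [-6.56, -14.25, -21.94, -29.63, -37.32]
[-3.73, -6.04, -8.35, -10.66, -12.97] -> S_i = -3.73 + -2.31*i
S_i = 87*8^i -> [87, 696, 5568, 44544, 356352]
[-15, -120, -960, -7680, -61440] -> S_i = -15*8^i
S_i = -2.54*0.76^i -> [-2.54, -1.93, -1.47, -1.11, -0.85]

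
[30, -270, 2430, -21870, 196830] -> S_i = 30*-9^i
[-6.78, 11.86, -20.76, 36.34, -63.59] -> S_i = -6.78*(-1.75)^i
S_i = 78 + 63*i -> [78, 141, 204, 267, 330]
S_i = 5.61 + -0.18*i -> [5.61, 5.43, 5.25, 5.07, 4.89]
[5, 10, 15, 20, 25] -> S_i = 5 + 5*i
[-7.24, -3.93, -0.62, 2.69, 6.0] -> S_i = -7.24 + 3.31*i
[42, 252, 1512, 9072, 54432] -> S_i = 42*6^i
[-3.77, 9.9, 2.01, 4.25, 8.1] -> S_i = Random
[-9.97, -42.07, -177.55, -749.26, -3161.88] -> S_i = -9.97*4.22^i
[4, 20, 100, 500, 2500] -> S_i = 4*5^i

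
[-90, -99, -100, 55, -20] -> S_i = Random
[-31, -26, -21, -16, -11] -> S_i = -31 + 5*i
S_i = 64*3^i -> [64, 192, 576, 1728, 5184]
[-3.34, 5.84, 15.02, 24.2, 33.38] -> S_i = -3.34 + 9.18*i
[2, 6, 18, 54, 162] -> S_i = 2*3^i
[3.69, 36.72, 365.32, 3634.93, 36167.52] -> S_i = 3.69*9.95^i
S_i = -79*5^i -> [-79, -395, -1975, -9875, -49375]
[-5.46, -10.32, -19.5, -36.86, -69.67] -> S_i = -5.46*1.89^i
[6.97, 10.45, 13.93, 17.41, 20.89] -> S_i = 6.97 + 3.48*i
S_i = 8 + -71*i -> [8, -63, -134, -205, -276]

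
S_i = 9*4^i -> [9, 36, 144, 576, 2304]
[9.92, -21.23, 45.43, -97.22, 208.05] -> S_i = 9.92*(-2.14)^i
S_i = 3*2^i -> [3, 6, 12, 24, 48]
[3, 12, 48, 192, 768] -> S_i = 3*4^i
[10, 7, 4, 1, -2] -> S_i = 10 + -3*i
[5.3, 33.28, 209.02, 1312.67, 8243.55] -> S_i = 5.30*6.28^i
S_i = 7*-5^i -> [7, -35, 175, -875, 4375]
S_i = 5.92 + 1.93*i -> [5.92, 7.85, 9.78, 11.71, 13.64]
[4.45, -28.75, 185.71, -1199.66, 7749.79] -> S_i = 4.45*(-6.46)^i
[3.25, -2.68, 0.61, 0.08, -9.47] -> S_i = Random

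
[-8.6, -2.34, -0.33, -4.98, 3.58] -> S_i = Random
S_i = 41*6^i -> [41, 246, 1476, 8856, 53136]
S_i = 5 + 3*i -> [5, 8, 11, 14, 17]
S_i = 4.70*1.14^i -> [4.7, 5.36, 6.11, 6.96, 7.94]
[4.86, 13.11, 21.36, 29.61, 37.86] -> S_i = 4.86 + 8.25*i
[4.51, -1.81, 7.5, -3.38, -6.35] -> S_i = Random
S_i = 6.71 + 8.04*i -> [6.71, 14.75, 22.79, 30.83, 38.87]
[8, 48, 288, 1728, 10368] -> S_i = 8*6^i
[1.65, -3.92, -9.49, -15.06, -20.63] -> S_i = 1.65 + -5.57*i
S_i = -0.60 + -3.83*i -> [-0.6, -4.43, -8.26, -12.09, -15.92]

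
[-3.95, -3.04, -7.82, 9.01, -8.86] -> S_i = Random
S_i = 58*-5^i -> [58, -290, 1450, -7250, 36250]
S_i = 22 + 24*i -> [22, 46, 70, 94, 118]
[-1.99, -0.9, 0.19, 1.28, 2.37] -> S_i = -1.99 + 1.09*i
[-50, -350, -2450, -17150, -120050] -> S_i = -50*7^i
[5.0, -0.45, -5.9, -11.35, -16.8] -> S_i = 5.00 + -5.45*i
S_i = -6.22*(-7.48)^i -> [-6.22, 46.53, -348.01, 2603.13, -19471.38]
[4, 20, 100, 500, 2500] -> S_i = 4*5^i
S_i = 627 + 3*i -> [627, 630, 633, 636, 639]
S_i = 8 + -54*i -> [8, -46, -100, -154, -208]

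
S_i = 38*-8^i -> [38, -304, 2432, -19456, 155648]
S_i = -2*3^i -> [-2, -6, -18, -54, -162]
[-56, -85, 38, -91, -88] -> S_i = Random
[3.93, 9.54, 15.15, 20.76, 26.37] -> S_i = 3.93 + 5.61*i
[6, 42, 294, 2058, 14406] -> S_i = 6*7^i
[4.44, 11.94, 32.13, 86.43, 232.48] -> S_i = 4.44*2.69^i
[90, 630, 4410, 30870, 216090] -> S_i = 90*7^i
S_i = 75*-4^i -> [75, -300, 1200, -4800, 19200]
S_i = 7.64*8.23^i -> [7.64, 62.88, 517.48, 4258.86, 35050.38]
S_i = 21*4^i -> [21, 84, 336, 1344, 5376]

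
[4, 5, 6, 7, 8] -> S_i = 4 + 1*i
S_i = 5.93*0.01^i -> [5.93, 0.06, 0.0, 0.0, 0.0]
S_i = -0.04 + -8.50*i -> [-0.04, -8.54, -17.04, -25.54, -34.04]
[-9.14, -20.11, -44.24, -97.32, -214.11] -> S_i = -9.14*2.20^i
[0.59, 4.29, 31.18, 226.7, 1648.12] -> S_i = 0.59*7.27^i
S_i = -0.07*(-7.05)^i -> [-0.07, 0.49, -3.48, 24.53, -172.92]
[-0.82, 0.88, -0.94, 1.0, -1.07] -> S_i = -0.82*(-1.07)^i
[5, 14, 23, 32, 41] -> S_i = 5 + 9*i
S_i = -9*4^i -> [-9, -36, -144, -576, -2304]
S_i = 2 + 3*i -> [2, 5, 8, 11, 14]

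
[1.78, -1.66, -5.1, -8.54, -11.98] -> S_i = 1.78 + -3.44*i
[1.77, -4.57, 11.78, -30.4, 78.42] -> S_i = 1.77*(-2.58)^i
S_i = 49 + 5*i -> [49, 54, 59, 64, 69]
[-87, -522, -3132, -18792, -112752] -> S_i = -87*6^i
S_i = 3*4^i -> [3, 12, 48, 192, 768]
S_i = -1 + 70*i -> [-1, 69, 139, 209, 279]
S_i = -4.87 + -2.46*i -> [-4.87, -7.33, -9.79, -12.25, -14.71]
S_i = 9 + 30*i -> [9, 39, 69, 99, 129]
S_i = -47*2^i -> [-47, -94, -188, -376, -752]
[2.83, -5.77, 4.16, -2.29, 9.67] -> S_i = Random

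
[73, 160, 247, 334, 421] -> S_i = 73 + 87*i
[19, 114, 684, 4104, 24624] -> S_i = 19*6^i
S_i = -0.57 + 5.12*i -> [-0.57, 4.55, 9.67, 14.79, 19.91]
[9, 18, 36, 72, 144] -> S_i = 9*2^i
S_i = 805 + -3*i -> [805, 802, 799, 796, 793]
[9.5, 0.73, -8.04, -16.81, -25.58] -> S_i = 9.50 + -8.77*i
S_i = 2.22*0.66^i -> [2.22, 1.47, 0.97, 0.64, 0.42]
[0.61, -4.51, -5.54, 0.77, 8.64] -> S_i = Random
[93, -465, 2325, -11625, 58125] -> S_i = 93*-5^i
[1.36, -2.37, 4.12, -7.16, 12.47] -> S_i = 1.36*(-1.74)^i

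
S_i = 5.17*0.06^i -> [5.17, 0.31, 0.02, 0.0, 0.0]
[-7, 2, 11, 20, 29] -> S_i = -7 + 9*i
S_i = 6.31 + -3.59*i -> [6.31, 2.72, -0.87, -4.46, -8.05]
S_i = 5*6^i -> [5, 30, 180, 1080, 6480]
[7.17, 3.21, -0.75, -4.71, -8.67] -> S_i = 7.17 + -3.96*i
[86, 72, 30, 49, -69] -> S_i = Random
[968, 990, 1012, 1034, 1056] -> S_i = 968 + 22*i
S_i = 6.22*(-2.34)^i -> [6.22, -14.55, 34.06, -79.7, 186.49]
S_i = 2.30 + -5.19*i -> [2.3, -2.89, -8.08, -13.27, -18.46]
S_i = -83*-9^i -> [-83, 747, -6723, 60507, -544563]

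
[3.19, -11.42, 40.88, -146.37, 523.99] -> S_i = 3.19*(-3.58)^i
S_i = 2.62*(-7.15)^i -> [2.62, -18.73, 133.94, -957.68, 6847.4]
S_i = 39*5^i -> [39, 195, 975, 4875, 24375]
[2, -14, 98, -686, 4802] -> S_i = 2*-7^i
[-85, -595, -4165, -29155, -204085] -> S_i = -85*7^i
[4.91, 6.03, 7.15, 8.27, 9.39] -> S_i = 4.91 + 1.12*i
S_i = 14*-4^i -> [14, -56, 224, -896, 3584]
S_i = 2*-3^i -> [2, -6, 18, -54, 162]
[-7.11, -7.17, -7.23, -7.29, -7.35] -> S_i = -7.11 + -0.06*i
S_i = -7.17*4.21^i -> [-7.17, -30.19, -127.08, -535.01, -2252.41]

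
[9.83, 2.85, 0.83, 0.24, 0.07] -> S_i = 9.83*0.29^i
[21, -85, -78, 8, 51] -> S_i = Random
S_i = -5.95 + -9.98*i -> [-5.95, -15.93, -25.91, -35.89, -45.87]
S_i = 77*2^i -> [77, 154, 308, 616, 1232]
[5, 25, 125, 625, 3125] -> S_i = 5*5^i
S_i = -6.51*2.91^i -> [-6.51, -18.94, -55.13, -160.42, -466.82]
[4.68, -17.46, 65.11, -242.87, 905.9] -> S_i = 4.68*(-3.73)^i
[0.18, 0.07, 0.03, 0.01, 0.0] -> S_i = 0.18*0.38^i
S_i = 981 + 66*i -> [981, 1047, 1113, 1179, 1245]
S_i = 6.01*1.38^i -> [6.01, 8.29, 11.45, 15.79, 21.8]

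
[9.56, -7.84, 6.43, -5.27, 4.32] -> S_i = 9.56*(-0.82)^i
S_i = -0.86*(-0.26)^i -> [-0.86, 0.22, -0.06, 0.02, -0.0]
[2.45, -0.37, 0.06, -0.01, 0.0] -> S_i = 2.45*(-0.15)^i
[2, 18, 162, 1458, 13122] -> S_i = 2*9^i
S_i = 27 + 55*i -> [27, 82, 137, 192, 247]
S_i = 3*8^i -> [3, 24, 192, 1536, 12288]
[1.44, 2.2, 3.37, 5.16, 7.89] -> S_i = 1.44*1.53^i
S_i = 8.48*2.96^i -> [8.48, 25.1, 74.3, 219.92, 650.97]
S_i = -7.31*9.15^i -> [-7.31, -66.89, -612.01, -5599.9, -51239.13]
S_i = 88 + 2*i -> [88, 90, 92, 94, 96]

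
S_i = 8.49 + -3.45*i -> [8.49, 5.04, 1.59, -1.86, -5.31]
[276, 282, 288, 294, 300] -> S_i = 276 + 6*i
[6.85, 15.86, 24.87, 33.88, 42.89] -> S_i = 6.85 + 9.01*i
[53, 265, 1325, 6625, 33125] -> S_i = 53*5^i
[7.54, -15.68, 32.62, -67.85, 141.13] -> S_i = 7.54*(-2.08)^i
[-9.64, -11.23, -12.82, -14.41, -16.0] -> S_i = -9.64 + -1.59*i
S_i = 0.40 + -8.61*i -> [0.4, -8.21, -16.82, -25.43, -34.04]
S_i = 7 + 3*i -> [7, 10, 13, 16, 19]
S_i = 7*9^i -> [7, 63, 567, 5103, 45927]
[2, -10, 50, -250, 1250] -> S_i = 2*-5^i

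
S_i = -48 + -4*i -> [-48, -52, -56, -60, -64]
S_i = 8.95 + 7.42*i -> [8.95, 16.37, 23.79, 31.21, 38.63]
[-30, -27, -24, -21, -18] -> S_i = -30 + 3*i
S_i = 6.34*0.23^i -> [6.34, 1.46, 0.34, 0.08, 0.02]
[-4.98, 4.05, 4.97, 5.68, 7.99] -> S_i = Random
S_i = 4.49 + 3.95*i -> [4.49, 8.44, 12.39, 16.34, 20.29]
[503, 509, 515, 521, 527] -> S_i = 503 + 6*i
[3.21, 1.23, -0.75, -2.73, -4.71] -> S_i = 3.21 + -1.98*i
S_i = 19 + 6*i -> [19, 25, 31, 37, 43]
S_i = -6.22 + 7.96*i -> [-6.22, 1.74, 9.7, 17.66, 25.62]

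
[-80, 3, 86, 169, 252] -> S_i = -80 + 83*i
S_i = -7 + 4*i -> [-7, -3, 1, 5, 9]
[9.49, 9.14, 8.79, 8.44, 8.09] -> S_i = 9.49 + -0.35*i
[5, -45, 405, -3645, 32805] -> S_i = 5*-9^i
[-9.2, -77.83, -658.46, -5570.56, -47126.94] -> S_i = -9.20*8.46^i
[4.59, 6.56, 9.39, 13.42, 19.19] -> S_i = 4.59*1.43^i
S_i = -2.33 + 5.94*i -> [-2.33, 3.61, 9.55, 15.49, 21.43]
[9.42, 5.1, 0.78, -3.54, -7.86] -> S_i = 9.42 + -4.32*i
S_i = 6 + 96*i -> [6, 102, 198, 294, 390]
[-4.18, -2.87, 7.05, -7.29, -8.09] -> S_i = Random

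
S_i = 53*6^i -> [53, 318, 1908, 11448, 68688]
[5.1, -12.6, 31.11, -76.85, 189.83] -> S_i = 5.10*(-2.47)^i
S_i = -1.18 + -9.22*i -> [-1.18, -10.4, -19.62, -28.84, -38.06]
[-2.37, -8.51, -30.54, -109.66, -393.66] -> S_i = -2.37*3.59^i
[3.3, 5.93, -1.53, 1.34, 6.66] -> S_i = Random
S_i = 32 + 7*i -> [32, 39, 46, 53, 60]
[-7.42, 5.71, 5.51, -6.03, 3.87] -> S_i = Random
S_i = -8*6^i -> [-8, -48, -288, -1728, -10368]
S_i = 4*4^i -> [4, 16, 64, 256, 1024]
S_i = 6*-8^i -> [6, -48, 384, -3072, 24576]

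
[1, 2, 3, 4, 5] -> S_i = 1 + 1*i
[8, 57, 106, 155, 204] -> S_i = 8 + 49*i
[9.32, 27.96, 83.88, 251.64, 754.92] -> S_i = 9.32*3.00^i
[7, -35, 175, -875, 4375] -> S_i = 7*-5^i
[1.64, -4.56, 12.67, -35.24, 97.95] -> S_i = 1.64*(-2.78)^i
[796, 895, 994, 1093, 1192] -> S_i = 796 + 99*i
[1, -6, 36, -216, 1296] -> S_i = 1*-6^i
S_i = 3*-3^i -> [3, -9, 27, -81, 243]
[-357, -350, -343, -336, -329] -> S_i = -357 + 7*i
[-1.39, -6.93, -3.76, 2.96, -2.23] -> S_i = Random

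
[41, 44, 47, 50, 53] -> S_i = 41 + 3*i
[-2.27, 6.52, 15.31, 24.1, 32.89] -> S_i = -2.27 + 8.79*i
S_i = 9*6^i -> [9, 54, 324, 1944, 11664]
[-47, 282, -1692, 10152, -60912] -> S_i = -47*-6^i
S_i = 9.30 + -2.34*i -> [9.3, 6.96, 4.62, 2.28, -0.06]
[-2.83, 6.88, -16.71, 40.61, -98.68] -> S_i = -2.83*(-2.43)^i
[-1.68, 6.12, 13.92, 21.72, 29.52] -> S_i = -1.68 + 7.80*i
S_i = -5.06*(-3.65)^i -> [-5.06, 18.47, -67.41, 246.05, -898.09]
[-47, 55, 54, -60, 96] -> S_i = Random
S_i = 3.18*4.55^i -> [3.18, 14.47, 65.83, 299.54, 1362.93]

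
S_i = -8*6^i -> [-8, -48, -288, -1728, -10368]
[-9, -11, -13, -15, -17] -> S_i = -9 + -2*i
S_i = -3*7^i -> [-3, -21, -147, -1029, -7203]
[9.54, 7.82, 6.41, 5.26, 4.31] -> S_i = 9.54*0.82^i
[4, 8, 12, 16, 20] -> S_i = 4 + 4*i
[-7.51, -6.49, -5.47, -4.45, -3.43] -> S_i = -7.51 + 1.02*i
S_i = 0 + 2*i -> [0, 2, 4, 6, 8]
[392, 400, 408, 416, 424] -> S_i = 392 + 8*i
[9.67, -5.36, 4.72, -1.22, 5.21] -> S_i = Random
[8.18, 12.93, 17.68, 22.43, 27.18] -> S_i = 8.18 + 4.75*i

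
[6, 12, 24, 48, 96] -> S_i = 6*2^i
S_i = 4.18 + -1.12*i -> [4.18, 3.06, 1.94, 0.82, -0.3]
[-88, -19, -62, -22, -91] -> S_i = Random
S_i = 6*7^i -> [6, 42, 294, 2058, 14406]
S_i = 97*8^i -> [97, 776, 6208, 49664, 397312]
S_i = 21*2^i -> [21, 42, 84, 168, 336]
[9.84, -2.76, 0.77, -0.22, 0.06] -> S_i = 9.84*(-0.28)^i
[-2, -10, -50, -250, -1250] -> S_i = -2*5^i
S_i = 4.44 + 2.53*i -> [4.44, 6.97, 9.5, 12.03, 14.56]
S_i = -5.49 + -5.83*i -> [-5.49, -11.32, -17.15, -22.98, -28.81]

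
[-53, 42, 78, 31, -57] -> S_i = Random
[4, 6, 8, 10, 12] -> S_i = 4 + 2*i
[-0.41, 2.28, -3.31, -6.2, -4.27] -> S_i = Random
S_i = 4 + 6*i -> [4, 10, 16, 22, 28]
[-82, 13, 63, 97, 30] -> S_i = Random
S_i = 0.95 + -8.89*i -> [0.95, -7.94, -16.83, -25.72, -34.61]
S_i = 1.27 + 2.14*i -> [1.27, 3.41, 5.55, 7.69, 9.83]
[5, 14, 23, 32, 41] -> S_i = 5 + 9*i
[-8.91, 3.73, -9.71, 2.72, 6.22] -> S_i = Random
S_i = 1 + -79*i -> [1, -78, -157, -236, -315]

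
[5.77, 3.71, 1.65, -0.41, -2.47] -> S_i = 5.77 + -2.06*i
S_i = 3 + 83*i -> [3, 86, 169, 252, 335]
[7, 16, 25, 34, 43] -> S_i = 7 + 9*i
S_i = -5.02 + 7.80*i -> [-5.02, 2.78, 10.58, 18.38, 26.18]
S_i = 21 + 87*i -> [21, 108, 195, 282, 369]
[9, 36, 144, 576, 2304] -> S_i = 9*4^i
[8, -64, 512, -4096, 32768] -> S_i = 8*-8^i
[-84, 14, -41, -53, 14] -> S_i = Random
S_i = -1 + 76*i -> [-1, 75, 151, 227, 303]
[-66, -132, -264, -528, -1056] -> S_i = -66*2^i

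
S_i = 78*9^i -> [78, 702, 6318, 56862, 511758]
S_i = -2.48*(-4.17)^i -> [-2.48, 10.34, -43.12, 179.83, -749.89]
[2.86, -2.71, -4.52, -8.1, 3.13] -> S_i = Random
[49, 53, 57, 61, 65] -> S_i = 49 + 4*i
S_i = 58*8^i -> [58, 464, 3712, 29696, 237568]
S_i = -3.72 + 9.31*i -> [-3.72, 5.59, 14.9, 24.21, 33.52]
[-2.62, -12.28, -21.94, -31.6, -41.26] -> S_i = -2.62 + -9.66*i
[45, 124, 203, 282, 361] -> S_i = 45 + 79*i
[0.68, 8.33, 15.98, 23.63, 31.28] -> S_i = 0.68 + 7.65*i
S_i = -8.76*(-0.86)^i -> [-8.76, 7.53, -6.48, 5.57, -4.79]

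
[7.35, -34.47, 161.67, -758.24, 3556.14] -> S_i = 7.35*(-4.69)^i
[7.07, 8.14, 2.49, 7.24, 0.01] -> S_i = Random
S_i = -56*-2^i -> [-56, 112, -224, 448, -896]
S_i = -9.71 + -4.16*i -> [-9.71, -13.87, -18.03, -22.19, -26.35]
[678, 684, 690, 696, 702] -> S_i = 678 + 6*i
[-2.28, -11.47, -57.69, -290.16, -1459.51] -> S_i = -2.28*5.03^i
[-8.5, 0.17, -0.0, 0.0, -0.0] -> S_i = -8.50*(-0.02)^i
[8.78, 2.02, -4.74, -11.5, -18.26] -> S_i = 8.78 + -6.76*i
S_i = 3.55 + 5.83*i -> [3.55, 9.38, 15.21, 21.04, 26.87]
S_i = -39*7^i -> [-39, -273, -1911, -13377, -93639]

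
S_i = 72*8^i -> [72, 576, 4608, 36864, 294912]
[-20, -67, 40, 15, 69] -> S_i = Random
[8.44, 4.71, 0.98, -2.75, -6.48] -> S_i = 8.44 + -3.73*i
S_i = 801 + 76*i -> [801, 877, 953, 1029, 1105]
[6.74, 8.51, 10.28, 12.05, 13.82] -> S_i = 6.74 + 1.77*i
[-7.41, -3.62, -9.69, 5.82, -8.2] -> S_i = Random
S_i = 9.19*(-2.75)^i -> [9.19, -25.27, 69.5, -191.12, 525.59]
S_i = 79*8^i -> [79, 632, 5056, 40448, 323584]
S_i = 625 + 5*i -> [625, 630, 635, 640, 645]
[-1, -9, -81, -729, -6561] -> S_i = -1*9^i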